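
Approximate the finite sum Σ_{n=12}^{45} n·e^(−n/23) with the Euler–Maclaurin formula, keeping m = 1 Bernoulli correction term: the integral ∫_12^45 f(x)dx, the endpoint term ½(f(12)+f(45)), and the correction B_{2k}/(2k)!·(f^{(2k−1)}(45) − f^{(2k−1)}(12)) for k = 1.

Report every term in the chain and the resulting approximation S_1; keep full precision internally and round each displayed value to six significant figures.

S_1 ≈ 263.394

∫_12^45 x·e^(−x/23) dx evaluates to 256.687.
Boundary: ½(f(12) + f(45)) = ½(7.12185 + 6.36071) = 6.74128.
Running total after boundary: 263.429.
Correction k=1: B_{2}/2! · (f^{(1)}(45) − f^{(1)}(12)) = 1/12 · (-0.135204 − 0.283842) = -0.0349205.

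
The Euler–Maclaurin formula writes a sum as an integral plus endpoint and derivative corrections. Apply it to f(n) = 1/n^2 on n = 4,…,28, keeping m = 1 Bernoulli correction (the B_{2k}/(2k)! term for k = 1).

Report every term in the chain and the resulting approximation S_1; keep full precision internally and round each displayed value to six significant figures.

S_1 ≈ 0.248770

Integral: ∫_4^28 1/x^2 dx = 0.214286.
Boundary: ½(f(4) + f(28)) = ½(0.0625000 + 0.00127551) = 0.0318878.
Running total after boundary: 0.246173.
k=1: B_{2}/(2)! × [f^{(1)}(28) − f^{(1)}(4)] = 1/12 × (-9.11079e-05 − (-0.0312500)) = 0.00259657.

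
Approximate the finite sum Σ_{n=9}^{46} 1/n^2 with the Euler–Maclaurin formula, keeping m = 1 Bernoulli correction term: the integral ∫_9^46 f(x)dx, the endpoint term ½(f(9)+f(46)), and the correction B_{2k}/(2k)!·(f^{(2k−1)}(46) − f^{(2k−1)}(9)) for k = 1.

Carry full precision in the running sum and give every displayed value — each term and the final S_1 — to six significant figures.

The integral term ∫_9^46 1/x^2 dx = 0.0893720.
Endpoint term: (f(9) + f(46))/2 = (0.0123457 + 0.000472590)/2 = 0.00640913.
Integral + boundary = 0.0957811.
Correction k=1: B_{2}/2! · (f^{(1)}(46) − f^{(1)}(9)) = 1/12 · (-2.05474e-05 − (-0.00274348)) = 0.000226911.

S_1 ≈ 0.0960080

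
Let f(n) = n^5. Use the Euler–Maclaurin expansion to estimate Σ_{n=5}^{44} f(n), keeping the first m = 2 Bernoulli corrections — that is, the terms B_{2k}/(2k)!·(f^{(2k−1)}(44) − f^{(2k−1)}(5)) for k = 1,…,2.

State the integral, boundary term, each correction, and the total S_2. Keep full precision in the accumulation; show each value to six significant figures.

The integral term ∫_5^44 x^5 dx = 1.20938e+09.
½[f(5) + f(44)] = ½[3125.00 + 1.64916e+08] = 8.24597e+07.
So far: 1.29184e+09.
Order-1 term: 1/12 · (1.87405e+07 − 3125.00) = 1.56145e+06.
After k=1: 1.29340e+09.
Order-2 term: −1/720 · (116160 − 1500.00) = -159.250.

S_2 ≈ 1.29340e+09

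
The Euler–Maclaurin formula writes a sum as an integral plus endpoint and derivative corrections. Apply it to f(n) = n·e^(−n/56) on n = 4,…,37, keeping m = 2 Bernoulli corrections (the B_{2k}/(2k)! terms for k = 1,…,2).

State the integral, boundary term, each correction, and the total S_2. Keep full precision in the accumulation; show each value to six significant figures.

∫_4^37 x·e^(−x/56) dx evaluates to 438.531.
½[f(4) + f(37)] = ½[3.72425 + 19.1098] = 11.4170.
Integral + boundary = 449.948.
k=1: B_{2}/(2)! × [f^{(1)}(37) − f^{(1)}(4)] = 1/12 × (0.175235 − 0.864558) = -0.0574436.
Partial sum through k=1: 449.891.
k=2: B_{4}/(4)! × [f^{(3)}(37) − f^{(3)}(4)] = −1/720 × (0.000385268 − 0.000869478) = 6.72515e-07.

S_2 ≈ 449.891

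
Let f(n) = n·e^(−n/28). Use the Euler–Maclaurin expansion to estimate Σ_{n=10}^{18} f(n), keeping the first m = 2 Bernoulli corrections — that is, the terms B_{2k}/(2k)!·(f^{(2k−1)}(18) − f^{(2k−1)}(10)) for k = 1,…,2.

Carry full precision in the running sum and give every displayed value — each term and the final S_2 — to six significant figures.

∫_10^18 x·e^(−x/28) dx evaluates to 67.2366.
Boundary: ½(f(10) + f(18)) = ½(6.99673 + 9.46418) = 8.23045.
Integral + boundary = 75.4671.
Correction k=1: B_{2}/2! · (f^{(1)}(18) − f^{(1)}(10)) = 1/12 · (0.187781 − 0.449789) = -0.0218340.
Running total after k=1: 75.4452.
Correction k=2: B_{4}/4! · (f^{(3)}(18) − f^{(3)}(10)) = −1/720 · (0.00158081 − 0.00235859) = 1.08025e-06.

S_2 ≈ 75.4452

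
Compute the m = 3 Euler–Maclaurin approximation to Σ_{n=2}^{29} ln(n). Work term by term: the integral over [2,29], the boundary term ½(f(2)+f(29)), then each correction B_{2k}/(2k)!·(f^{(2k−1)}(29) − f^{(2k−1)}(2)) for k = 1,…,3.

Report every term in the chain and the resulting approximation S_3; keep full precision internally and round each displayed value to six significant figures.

S_3 ≈ 71.2570

∫_2^29 ln(x) dx evaluates to 69.2653.
Boundary: ½(f(2) + f(29)) = ½(0.693147 + 3.36730) = 2.03022.
So far: 71.2955.
Order-1 term: 1/12 · (0.0344828 − 0.500000) = -0.0387931.
After k=1: 71.2567.
Order-2 term: −1/720 · (8.20042e-05 − 0.250000) = 0.000347108.
After k=2: 71.2571.
Order-3 term: 1/30240 · (1.17010e-06 − 0.750000) = -2.48015e-05.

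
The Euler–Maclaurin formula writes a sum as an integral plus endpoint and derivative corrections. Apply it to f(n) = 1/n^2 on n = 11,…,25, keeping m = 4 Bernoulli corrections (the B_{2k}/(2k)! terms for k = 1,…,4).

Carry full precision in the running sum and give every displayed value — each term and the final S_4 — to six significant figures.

S_4 ≈ 0.0559557

∫_11^25 1/x^2 dx evaluates to 0.0509091.
Endpoint term: (f(11) + f(25))/2 = (0.00826446 + 0.00160000)/2 = 0.00493223.
Running total after boundary: 0.0558413.
Order-1 term: 1/12 · (-0.000128000 − (-0.00150263)) = 0.000114552.
Running total after k=1: 0.0559559.
Order-2 term: −1/720 · (-2.45760e-06 − (-0.000149021)) = -2.03560e-07.
Running total after k=2: 0.0559557.
Order-3 term: 1/30240 · (-1.17965e-07 − (-3.69474e-05)) = 1.21790e-09.
Running total after k=3: 0.0559557.
Order-4 term: −1/1209600 · (-1.05696e-08 − (-1.70996e-05)) = -1.41278e-11.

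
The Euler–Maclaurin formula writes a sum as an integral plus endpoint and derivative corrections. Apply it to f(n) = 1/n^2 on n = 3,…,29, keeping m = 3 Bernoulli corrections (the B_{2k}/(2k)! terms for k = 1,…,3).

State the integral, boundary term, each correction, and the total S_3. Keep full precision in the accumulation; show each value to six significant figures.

S_3 ≈ 0.361040

The integral term ∫_3^29 1/x^2 dx = 0.298851.
Boundary: ½(f(3) + f(29)) = ½(0.111111 + 0.00118906) = 0.0561501.
Running total after boundary: 0.355001.
Correction k=1: B_{2}/2! · (f^{(1)}(29) − f^{(1)}(3)) = 1/12 · (-8.20042e-05 − (-0.0740741)) = 0.00616601.
After k=1: 0.361167.
Correction k=2: B_{4}/4! · (f^{(3)}(29) − f^{(3)}(3)) = −1/720 · (-1.17010e-06 − (-0.0987654)) = -0.000137173.
After k=2: 0.361029.
Correction k=3: B_{6}/6! · (f^{(5)}(29) − f^{(5)}(3)) = 1/30240 · (-4.17394e-08 − (-0.329218)) = 1.08868e-05.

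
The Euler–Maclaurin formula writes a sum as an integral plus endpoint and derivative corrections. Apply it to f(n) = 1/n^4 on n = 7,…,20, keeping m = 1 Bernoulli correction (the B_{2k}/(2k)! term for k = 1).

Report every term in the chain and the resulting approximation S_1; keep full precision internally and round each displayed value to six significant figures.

S_1 ≈ 0.00116125

∫_7^20 1/x^4 dx evaluates to 0.000930151.
Boundary: ½(f(7) + f(20)) = ½(0.000416493 + 6.25000e-06) = 0.000211372.
So far: 0.00114152.
Order-1 term: 1/12 · (-1.25000e-06 − (-0.000237996)) = 1.97288e-05.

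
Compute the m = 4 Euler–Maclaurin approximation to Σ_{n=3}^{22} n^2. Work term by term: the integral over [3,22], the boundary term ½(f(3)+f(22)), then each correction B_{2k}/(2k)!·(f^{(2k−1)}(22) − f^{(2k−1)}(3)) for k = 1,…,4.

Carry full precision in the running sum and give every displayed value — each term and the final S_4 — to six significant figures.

S_4 ≈ 3790.00

Integral: ∫_3^22 x^2 dx = 3540.33.
½[f(3) + f(22)] = ½[9.00000 + 484.000] = 246.500.
So far: 3786.83.
Correction k=1: B_{2}/2! · (f^{(1)}(22) − f^{(1)}(3)) = 1/12 · (44.0000 − 6.00000) = 3.16667.
Partial sum through k=1: 3790.00.
Correction k=2: B_{4}/4! · (f^{(3)}(22) − f^{(3)}(3)) = −1/720 · (0.00000 − 0.00000) = 0.00000.
Partial sum through k=2: 3790.00.
Correction k=3: B_{6}/6! · (f^{(5)}(22) − f^{(5)}(3)) = 1/30240 · (0.00000 − 0.00000) = 0.00000.
Partial sum through k=3: 3790.00.
Correction k=4: B_{8}/8! · (f^{(7)}(22) − f^{(7)}(3)) = −1/1209600 · (0.00000 − 0.00000) = 0.00000.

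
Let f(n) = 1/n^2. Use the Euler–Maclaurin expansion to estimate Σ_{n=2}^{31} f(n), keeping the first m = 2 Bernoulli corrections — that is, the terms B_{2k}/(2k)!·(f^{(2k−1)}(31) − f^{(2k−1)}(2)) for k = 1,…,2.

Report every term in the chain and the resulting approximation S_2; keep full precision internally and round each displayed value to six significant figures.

The integral term ∫_2^31 1/x^2 dx = 0.467742.
½[f(2) + f(31)] = ½[0.250000 + 0.00104058] = 0.125520.
So far: 0.593262.
Correction k=1: B_{2}/2! · (f^{(1)}(31) − f^{(1)}(2)) = 1/12 · (-6.71344e-05 − (-0.250000)) = 0.0208277.
Partial sum through k=1: 0.614090.
Correction k=2: B_{4}/4! · (f^{(3)}(31) − f^{(3)}(2)) = −1/720 · (-8.38306e-07 − (-0.750000)) = -0.00104167.

S_2 ≈ 0.613048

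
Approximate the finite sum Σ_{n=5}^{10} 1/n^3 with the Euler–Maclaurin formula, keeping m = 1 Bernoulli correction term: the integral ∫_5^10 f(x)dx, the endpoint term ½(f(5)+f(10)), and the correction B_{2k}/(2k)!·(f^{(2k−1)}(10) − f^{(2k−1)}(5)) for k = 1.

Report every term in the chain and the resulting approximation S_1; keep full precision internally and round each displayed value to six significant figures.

Integral: ∫_5^10 1/x^3 dx = 0.0150000.
Boundary: ½(f(5) + f(10)) = ½(0.00800000 + 0.00100000) = 0.00450000.
Integral + boundary = 0.0195000.
k=1: B_{2}/(2)! × [f^{(1)}(10) − f^{(1)}(5)] = 1/12 × (-0.000300000 − (-0.00480000)) = 0.000375000.

S_1 ≈ 0.0198750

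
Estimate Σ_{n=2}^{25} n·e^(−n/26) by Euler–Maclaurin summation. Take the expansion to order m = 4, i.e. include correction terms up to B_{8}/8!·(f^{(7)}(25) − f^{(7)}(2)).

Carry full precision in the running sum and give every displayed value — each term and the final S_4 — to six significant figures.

The integral term ∫_2^25 x·e^(−x/26) dx = 167.164.
Endpoint term: (f(2) + f(25))/2 = (1.85192 + 9.55761)/2 = 5.70476.
So far: 172.869.
Correction k=1: B_{2}/2! · (f^{(1)}(25) − f^{(1)}(2)) = 1/12 · (0.0147040 − 0.854733) = -0.0700024.
Partial sum through k=1: 172.799.
Correction k=2: B_{4}/4! · (f^{(3)}(25) − f^{(3)}(2)) = −1/720 · (0.00115283 − 0.00400393) = 3.95986e-06.
Partial sum through k=2: 172.799.
Correction k=3: B_{6}/6! · (f^{(5)}(25) − f^{(5)}(2)) = 1/30240 · (3.37856e-06 − 9.97553e-06) = -2.18154e-10.
Partial sum through k=3: 172.799.
Correction k=4: B_{8}/8! · (f^{(7)}(25) − f^{(7)}(2)) = −1/1209600 · (7.47301e-09 − 2.07516e-08) = 1.09777e-14.

S_4 ≈ 172.799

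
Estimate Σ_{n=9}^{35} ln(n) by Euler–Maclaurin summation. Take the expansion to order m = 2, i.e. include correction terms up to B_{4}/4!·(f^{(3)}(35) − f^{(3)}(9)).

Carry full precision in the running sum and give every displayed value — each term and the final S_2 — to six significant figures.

∫_9^35 ln(x) dx evaluates to 78.6622.
Endpoint term: (f(9) + f(35))/2 = (2.19722 + 3.55535)/2 = 2.87629.
Running total after boundary: 81.5384.
Order-1 term: 1/12 · (0.0285714 − 0.111111) = -0.00687831.
Running total after k=1: 81.5316.
Order-2 term: −1/720 · (4.66472e-05 − 0.00274348) = 3.74561e-06.

S_2 ≈ 81.5316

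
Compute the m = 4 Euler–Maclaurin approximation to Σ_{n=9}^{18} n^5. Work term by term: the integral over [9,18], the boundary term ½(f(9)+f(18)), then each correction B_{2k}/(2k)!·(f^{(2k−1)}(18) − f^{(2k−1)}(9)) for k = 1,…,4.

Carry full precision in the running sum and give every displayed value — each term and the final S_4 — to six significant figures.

The integral term ∫_9^18 x^5 dx = 5.58013e+06.
½[f(9) + f(18)] = ½[59049.0 + 1.88957e+06] = 974308.
Running total after boundary: 6.55444e+06.
Correction k=1: B_{2}/2! · (f^{(1)}(18) − f^{(1)}(9)) = 1/12 · (524880 − 32805.0) = 41006.2.
Partial sum through k=1: 6.59545e+06.
Correction k=2: B_{4}/4! · (f^{(3)}(18) − f^{(3)}(9)) = −1/720 · (19440.0 − 4860.00) = -20.2500.
Partial sum through k=2: 6.59542e+06.
Correction k=3: B_{6}/6! · (f^{(5)}(18) − f^{(5)}(9)) = 1/30240 · (120.000 − 120.000) = 0.00000.
Partial sum through k=3: 6.59542e+06.
Correction k=4: B_{8}/8! · (f^{(7)}(18) − f^{(7)}(9)) = −1/1209600 · (0.00000 − 0.00000) = 0.00000.

S_4 ≈ 6.59542e+06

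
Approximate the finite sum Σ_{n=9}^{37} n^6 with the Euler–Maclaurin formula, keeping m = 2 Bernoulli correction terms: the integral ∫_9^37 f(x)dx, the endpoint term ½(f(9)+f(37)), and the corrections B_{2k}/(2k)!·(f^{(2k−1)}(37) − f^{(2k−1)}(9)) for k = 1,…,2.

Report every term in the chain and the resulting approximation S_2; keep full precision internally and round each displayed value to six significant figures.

∫_9^37 x^6 dx evaluates to 1.35610e+10.
Endpoint term: (f(9) + f(37))/2 = (531441 + 2.56573e+09)/2 = 1.28313e+09.
Running total after boundary: 1.48441e+10.
Correction k=1: B_{2}/2! · (f^{(1)}(37) − f^{(1)}(9)) = 1/12 · (4.16064e+08 − 354294) = 3.46425e+07.
Partial sum through k=1: 1.48788e+10.
Correction k=2: B_{4}/4! · (f^{(3)}(37) − f^{(3)}(9)) = −1/720 · (6.07836e+06 − 87480.0) = -8320.67.

S_2 ≈ 1.48788e+10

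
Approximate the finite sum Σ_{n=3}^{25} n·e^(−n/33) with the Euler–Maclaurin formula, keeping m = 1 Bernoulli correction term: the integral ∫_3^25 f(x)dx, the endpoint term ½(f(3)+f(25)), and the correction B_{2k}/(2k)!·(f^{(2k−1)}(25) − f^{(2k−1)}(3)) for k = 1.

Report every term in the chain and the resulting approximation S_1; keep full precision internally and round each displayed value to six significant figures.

S_1 ≈ 194.647

The integral term ∫_3^25 x·e^(−x/33) dx = 187.478.
½[f(3) + f(25)] = ½[2.73930 + 11.7200] = 7.22967.
Running total after boundary: 194.707.
Order-1 term: 1/12 · (0.113649 − 0.830092) = -0.0597036.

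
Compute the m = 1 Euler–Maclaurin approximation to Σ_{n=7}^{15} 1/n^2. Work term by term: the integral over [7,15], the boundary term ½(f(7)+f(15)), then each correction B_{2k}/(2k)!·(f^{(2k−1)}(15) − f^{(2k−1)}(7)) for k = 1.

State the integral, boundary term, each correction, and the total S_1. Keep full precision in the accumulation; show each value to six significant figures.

S_1 ≈ 0.0890533

Integral: ∫_7^15 1/x^2 dx = 0.0761905.
Boundary: ½(f(7) + f(15)) = ½(0.0204082 + 0.00444444) = 0.0124263.
Integral + boundary = 0.0886168.
Correction k=1: B_{2}/2! · (f^{(1)}(15) − f^{(1)}(7)) = 1/12 · (-0.000592593 − (-0.00583090)) = 0.000436526.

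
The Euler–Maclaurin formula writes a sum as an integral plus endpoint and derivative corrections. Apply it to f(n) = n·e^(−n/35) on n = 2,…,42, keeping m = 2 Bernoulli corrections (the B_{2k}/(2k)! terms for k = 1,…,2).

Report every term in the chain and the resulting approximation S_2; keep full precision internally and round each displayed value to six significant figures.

Integral: ∫_2^42 x·e^(−x/35) dx = 411.356.
Boundary: ½(f(2) + f(42)) = ½(1.88892 + 12.6502) = 7.26954.
So far: 418.626.
Correction k=1: B_{2}/2! · (f^{(1)}(42) − f^{(1)}(2)) = 1/12 · (-0.0602388 − 0.890490) = -0.0792274.
Partial sum through k=1: 418.546.
Correction k=2: B_{4}/4! · (f^{(3)}(42) − f^{(3)}(2)) = −1/720 · (0.000442571 − 0.00226890) = 2.53657e-06.

S_2 ≈ 418.546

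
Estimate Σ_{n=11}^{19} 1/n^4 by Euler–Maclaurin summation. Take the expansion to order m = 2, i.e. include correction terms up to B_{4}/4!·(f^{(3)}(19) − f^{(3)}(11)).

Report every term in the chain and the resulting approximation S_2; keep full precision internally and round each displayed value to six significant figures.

S_2 ≈ 0.000241754

Integral: ∫_11^19 1/x^4 dx = 0.000201840.
½[f(11) + f(19)] = ½[6.83013e-05 + 7.67336e-06] = 3.79874e-05.
Integral + boundary = 0.000239828.
k=1: B_{2}/(2)! × [f^{(1)}(19) − f^{(1)}(11)] = 1/12 × (-1.61544e-06 − (-2.48369e-05)) = 1.93512e-06.
Running total after k=1: 0.000241763.
k=2: B_{4}/(4)! × [f^{(3)}(19) − f^{(3)}(11)] = −1/720 × (-1.34247e-07 − (-6.15790e-06)) = -8.36618e-09.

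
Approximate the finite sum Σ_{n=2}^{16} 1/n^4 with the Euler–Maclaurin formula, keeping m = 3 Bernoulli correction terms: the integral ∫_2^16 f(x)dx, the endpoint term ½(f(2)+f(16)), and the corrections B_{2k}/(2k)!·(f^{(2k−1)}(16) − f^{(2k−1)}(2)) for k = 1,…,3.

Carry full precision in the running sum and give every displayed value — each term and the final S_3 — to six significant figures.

S_3 ≈ 0.0823912

∫_2^16 1/x^4 dx evaluates to 0.0415853.
½[f(2) + f(16)] = ½[0.0625000 + 1.52588e-05] = 0.0312576.
Running total after boundary: 0.0728429.
k=1: B_{2}/(2)! × [f^{(1)}(16) − f^{(1)}(2)] = 1/12 × (-3.81470e-06 − (-0.125000)) = 0.0104163.
After k=1: 0.0832593.
k=2: B_{4}/(4)! × [f^{(3)}(16) − f^{(3)}(2)] = −1/720 × (-4.47035e-07 − (-0.937500)) = -0.00130208.
After k=2: 0.0819572.
k=3: B_{6}/(6)! × [f^{(5)}(16) − f^{(5)}(2)] = 1/30240 × (-9.77889e-08 − (-13.1250)) = 0.000434028.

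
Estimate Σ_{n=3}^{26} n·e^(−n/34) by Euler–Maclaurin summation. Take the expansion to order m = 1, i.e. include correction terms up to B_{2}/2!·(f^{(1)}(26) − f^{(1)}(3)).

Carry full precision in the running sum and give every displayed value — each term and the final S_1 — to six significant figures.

S_1 ≈ 209.560

The integral term ∫_3^26 x·e^(−x/34) dx = 202.196.
Endpoint term: (f(3) + f(26))/2 = (2.74664 + 12.1022)/2 = 7.42444.
Integral + boundary = 209.620.
k=1: B_{2}/(2)! × [f^{(1)}(26) − f^{(1)}(3)] = 1/12 × (0.109523 − 0.834762) = -0.0604366.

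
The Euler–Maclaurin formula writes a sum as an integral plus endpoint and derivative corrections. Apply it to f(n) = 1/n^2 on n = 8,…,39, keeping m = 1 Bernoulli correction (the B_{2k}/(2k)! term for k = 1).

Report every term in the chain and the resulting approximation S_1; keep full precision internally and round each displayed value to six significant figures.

The integral term ∫_8^39 1/x^2 dx = 0.0993590.
½[f(8) + f(39)] = ½[0.0156250 + 0.000657462] = 0.00814123.
Running total after boundary: 0.107500.
k=1: B_{2}/(2)! × [f^{(1)}(39) − f^{(1)}(8)] = 1/12 × (-3.37160e-05 − (-0.00390625)) = 0.000322711.

S_1 ≈ 0.107823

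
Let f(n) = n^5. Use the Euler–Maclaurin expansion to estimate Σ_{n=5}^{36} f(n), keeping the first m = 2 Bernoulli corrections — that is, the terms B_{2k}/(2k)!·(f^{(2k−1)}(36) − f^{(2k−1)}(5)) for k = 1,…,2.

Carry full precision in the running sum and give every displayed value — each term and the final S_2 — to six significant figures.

S_2 ≈ 3.93729e+08

Integral: ∫_5^36 x^5 dx = 3.62794e+08.
Endpoint term: (f(5) + f(36))/2 = (3125.00 + 6.04662e+07)/2 = 3.02347e+07.
So far: 3.93029e+08.
k=1: B_{2}/(2)! × [f^{(1)}(36) − f^{(1)}(5)] = 1/12 × (8.39808e+06 − 3125.00) = 699580.
Partial sum through k=1: 3.93729e+08.
k=2: B_{4}/(4)! × [f^{(3)}(36) − f^{(3)}(5)] = −1/720 × (77760.0 − 1500.00) = -105.917.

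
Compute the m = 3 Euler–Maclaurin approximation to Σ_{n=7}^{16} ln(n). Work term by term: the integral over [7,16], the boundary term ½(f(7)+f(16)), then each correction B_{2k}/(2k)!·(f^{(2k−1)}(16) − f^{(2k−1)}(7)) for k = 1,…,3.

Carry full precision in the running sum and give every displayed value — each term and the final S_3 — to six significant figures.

The integral term ∫_7^16 ln(x) dx = 21.7400.
Boundary: ½(f(7) + f(16)) = ½(1.94591 + 2.77259) = 2.35925.
Running total after boundary: 24.0993.
Correction k=1: B_{2}/2! · (f^{(1)}(16) − f^{(1)}(7)) = 1/12 · (0.0625000 − 0.142857) = -0.00669643.
After k=1: 24.0926.
Correction k=2: B_{4}/4! · (f^{(3)}(16) − f^{(3)}(7)) = −1/720 · (0.000488281 − 0.00583090) = 7.42031e-06.
After k=2: 24.0926.
Correction k=3: B_{6}/6! · (f^{(5)}(16) − f^{(5)}(7)) = 1/30240 · (2.28882e-05 − 0.00142798) = -4.64646e-08.

S_3 ≈ 24.0926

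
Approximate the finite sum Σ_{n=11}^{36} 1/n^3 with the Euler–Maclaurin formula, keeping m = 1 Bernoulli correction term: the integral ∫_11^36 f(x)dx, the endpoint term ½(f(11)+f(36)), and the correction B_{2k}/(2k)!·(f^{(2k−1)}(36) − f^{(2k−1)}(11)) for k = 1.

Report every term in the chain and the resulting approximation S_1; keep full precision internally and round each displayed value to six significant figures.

S_1 ≈ 0.00414973

The integral term ∫_11^36 1/x^3 dx = 0.00374643.
½[f(11) + f(36)] = ½[0.000751315 + 2.14335e-05] = 0.000386374.
Integral + boundary = 0.00413280.
k=1: B_{2}/(2)! × [f^{(1)}(36) − f^{(1)}(11)] = 1/12 × (-1.78612e-06 − (-0.000204904)) = 1.69265e-05.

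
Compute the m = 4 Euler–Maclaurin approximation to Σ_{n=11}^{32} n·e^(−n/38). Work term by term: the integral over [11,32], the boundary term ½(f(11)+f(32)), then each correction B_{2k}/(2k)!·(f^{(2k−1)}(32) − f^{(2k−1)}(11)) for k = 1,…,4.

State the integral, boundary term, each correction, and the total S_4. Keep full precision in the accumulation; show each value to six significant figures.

Integral: ∫_11^32 x·e^(−x/38) dx = 248.065.
½[f(11) + f(32)] = ½[8.23523 + 13.7857] = 11.0105.
Integral + boundary = 259.076.
Order-1 term: 1/12 · (0.0680215 − 0.531941) = -0.0386599.
After k=1: 259.037.
Order-2 term: −1/720 · (0.000643786 − 0.00140530) = 1.05766e-06.
After k=2: 259.037.
Order-3 term: 1/30240 · (8.59048e-07 − 1.69129e-06) = -2.75212e-11.
After k=3: 259.037.
Order-4 term: −1/1209600 · (8.81067e-10 − 1.66855e-09) = 6.51024e-16.

S_4 ≈ 259.037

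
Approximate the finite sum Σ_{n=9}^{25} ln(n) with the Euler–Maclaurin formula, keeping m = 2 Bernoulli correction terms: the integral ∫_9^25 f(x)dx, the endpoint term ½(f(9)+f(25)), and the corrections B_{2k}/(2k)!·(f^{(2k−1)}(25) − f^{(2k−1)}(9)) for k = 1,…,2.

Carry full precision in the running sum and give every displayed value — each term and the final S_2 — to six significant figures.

S_2 ≈ 47.3990

∫_9^25 ln(x) dx evaluates to 44.6969.
Endpoint term: (f(9) + f(25))/2 = (2.19722 + 3.21888)/2 = 2.70805.
Running total after boundary: 47.4049.
k=1: B_{2}/(2)! × [f^{(1)}(25) − f^{(1)}(9)] = 1/12 × (0.0400000 − 0.111111) = -0.00592593.
After k=1: 47.3990.
k=2: B_{4}/(4)! × [f^{(3)}(25) − f^{(3)}(9)] = −1/720 × (0.000128000 − 0.00274348) = 3.63262e-06.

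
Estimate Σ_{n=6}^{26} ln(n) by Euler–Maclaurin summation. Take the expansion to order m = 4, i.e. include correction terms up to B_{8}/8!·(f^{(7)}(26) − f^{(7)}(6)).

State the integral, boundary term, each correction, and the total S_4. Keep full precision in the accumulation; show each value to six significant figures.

S_4 ≈ 56.4742

Integral: ∫_6^26 ln(x) dx = 53.9600.
½[f(6) + f(26)] = ½[1.79176 + 3.25810] = 2.52493.
Integral + boundary = 56.4849.
k=1: B_{2}/(2)! × [f^{(1)}(26) − f^{(1)}(6)] = 1/12 × (0.0384615 − 0.166667) = -0.0106838.
Running total after k=1: 56.4742.
k=2: B_{4}/(4)! × [f^{(3)}(26) − f^{(3)}(6)] = −1/720 × (0.000113792 − 0.00925926) = 1.27020e-05.
Running total after k=2: 56.4742.
k=3: B_{6}/(6)! × [f^{(5)}(26) − f^{(5)}(6)] = 1/30240 × (2.01997e-06 − 0.00308642) = -1.01997e-07.
Running total after k=3: 56.4742.
k=4: B_{8}/(8)! × [f^{(7)}(26) − f^{(7)}(6)] = −1/1209600 × (8.96436e-08 − 0.00257202) = 2.12626e-09.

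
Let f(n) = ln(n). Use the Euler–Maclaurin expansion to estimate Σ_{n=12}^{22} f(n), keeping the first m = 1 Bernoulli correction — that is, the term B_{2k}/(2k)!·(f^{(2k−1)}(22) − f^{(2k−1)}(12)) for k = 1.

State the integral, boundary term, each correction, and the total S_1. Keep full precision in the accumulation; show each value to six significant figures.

The integral term ∫_12^22 ln(x) dx = 28.1841.
½[f(12) + f(22)] = ½[2.48491 + 3.09104] = 2.78797.
Integral + boundary = 30.9720.
k=1: B_{2}/(2)! × [f^{(1)}(22) − f^{(1)}(12)] = 1/12 × (0.0454545 − 0.0833333) = -0.00315657.

S_1 ≈ 30.9689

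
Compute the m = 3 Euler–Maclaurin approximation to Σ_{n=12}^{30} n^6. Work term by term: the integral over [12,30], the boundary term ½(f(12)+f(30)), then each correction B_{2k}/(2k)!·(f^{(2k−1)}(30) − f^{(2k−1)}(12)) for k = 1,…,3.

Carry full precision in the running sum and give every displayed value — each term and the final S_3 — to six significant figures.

Integral: ∫_12^30 x^6 dx = 3.11917e+09.
Endpoint term: (f(12) + f(30))/2 = (2.98598e+06 + 7.29000e+08)/2 = 3.65993e+08.
Running total after boundary: 3.48516e+09.
Order-1 term: 1/12 · (1.45800e+08 − 1.49299e+06) = 1.20256e+07.
Partial sum through k=1: 3.49719e+09.
Order-2 term: −1/720 · (3.24000e+06 − 207360) = -4212.00.
Partial sum through k=2: 3.49718e+09.
Order-3 term: 1/30240 · (21600.0 − 8640.00) = 0.428571.

S_3 ≈ 3.49718e+09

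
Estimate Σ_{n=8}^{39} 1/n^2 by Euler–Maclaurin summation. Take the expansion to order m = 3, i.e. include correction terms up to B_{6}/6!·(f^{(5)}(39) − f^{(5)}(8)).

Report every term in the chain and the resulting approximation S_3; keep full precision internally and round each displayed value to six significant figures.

S_3 ≈ 0.107822

The integral term ∫_8^39 1/x^2 dx = 0.0993590.
½[f(8) + f(39)] = ½[0.0156250 + 0.000657462] = 0.00814123.
Integral + boundary = 0.107500.
k=1: B_{2}/(2)! × [f^{(1)}(39) − f^{(1)}(8)] = 1/12 × (-3.37160e-05 − (-0.00390625)) = 0.000322711.
After k=1: 0.107823.
k=2: B_{4}/(4)! × [f^{(3)}(39) − f^{(3)}(8)] = −1/720 × (-2.66004e-07 − (-0.000732422)) = -1.01688e-06.
After k=2: 0.107822.
k=3: B_{6}/(6)! × [f^{(5)}(39) − f^{(5)}(8)] = 1/30240 × (-5.24663e-09 − (-0.000343323)) = 1.13531e-08.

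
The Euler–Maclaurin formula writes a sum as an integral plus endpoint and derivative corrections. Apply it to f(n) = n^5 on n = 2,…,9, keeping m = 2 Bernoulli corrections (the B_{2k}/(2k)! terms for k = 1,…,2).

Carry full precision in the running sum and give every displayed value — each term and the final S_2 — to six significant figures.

S_2 ≈ 120824

Integral: ∫_2^9 x^5 dx = 88562.8.
Endpoint term: (f(2) + f(9))/2 = (32.0000 + 59049.0)/2 = 29540.5.
So far: 118103.
Correction k=1: B_{2}/2! · (f^{(1)}(9) − f^{(1)}(2)) = 1/12 · (32805.0 − 80.0000) = 2727.08.
After k=1: 120830.
Correction k=2: B_{4}/4! · (f^{(3)}(9) − f^{(3)}(2)) = −1/720 · (4860.00 − 240.000) = -6.41667.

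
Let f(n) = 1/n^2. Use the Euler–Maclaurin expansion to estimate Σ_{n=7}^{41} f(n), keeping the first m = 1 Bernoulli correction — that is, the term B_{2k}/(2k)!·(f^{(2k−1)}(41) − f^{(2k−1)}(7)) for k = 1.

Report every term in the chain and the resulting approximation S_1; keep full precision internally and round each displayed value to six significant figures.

Integral: ∫_7^41 1/x^2 dx = 0.118467.
Endpoint term: (f(7) + f(41))/2 = (0.0204082 + 0.000594884)/2 = 0.0105015.
Running total after boundary: 0.128968.
k=1: B_{2}/(2)! × [f^{(1)}(41) − f^{(1)}(7)] = 1/12 × (-2.90187e-05 − (-0.00583090)) = 0.000483490.

S_1 ≈ 0.129452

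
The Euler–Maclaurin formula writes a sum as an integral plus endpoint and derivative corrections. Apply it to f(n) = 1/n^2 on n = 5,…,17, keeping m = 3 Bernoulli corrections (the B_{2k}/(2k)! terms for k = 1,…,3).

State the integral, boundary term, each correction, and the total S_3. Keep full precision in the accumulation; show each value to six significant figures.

S_3 ≈ 0.164196

∫_5^17 1/x^2 dx evaluates to 0.141176.
½[f(5) + f(17)] = ½[0.0400000 + 0.00346021] = 0.0217301.
So far: 0.162907.
Correction k=1: B_{2}/2! · (f^{(1)}(17) − f^{(1)}(5)) = 1/12 · (-0.000407083 − (-0.0160000)) = 0.00129941.
After k=1: 0.164206.
Correction k=2: B_{4}/4! · (f^{(3)}(17) − f^{(3)}(5)) = −1/720 · (-1.69031e-05 − (-0.00768000)) = -1.06432e-05.
After k=2: 0.164195.
Correction k=3: B_{6}/6! · (f^{(5)}(17) − f^{(5)}(5)) = 1/30240 · (-1.75465e-06 − (-0.00921600)) = 3.04704e-07.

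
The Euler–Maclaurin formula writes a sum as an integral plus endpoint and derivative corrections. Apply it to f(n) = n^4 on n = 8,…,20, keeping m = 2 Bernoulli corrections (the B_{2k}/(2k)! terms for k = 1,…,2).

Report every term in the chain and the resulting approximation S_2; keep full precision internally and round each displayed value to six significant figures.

S_2 ≈ 717990

∫_8^20 x^4 dx evaluates to 633446.
½[f(8) + f(20)] = ½[4096.00 + 160000] = 82048.0.
Integral + boundary = 715494.
k=1: B_{2}/(2)! × [f^{(1)}(20) − f^{(1)}(8)] = 1/12 × (32000.0 − 2048.00) = 2496.00.
Running total after k=1: 717990.
k=2: B_{4}/(4)! × [f^{(3)}(20) − f^{(3)}(8)] = −1/720 × (480.000 − 192.000) = -0.400000.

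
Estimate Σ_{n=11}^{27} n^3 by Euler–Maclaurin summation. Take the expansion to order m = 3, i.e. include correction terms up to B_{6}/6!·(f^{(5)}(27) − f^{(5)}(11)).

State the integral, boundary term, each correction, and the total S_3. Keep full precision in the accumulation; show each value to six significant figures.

S_3 ≈ 139859

The integral term ∫_11^27 x^3 dx = 129200.
½[f(11) + f(27)] = ½[1331.00 + 19683.0] = 10507.0.
Integral + boundary = 139707.
k=1: B_{2}/(2)! × [f^{(1)}(27) − f^{(1)}(11)] = 1/12 × (2187.00 − 363.000) = 152.000.
Running total after k=1: 139859.
k=2: B_{4}/(4)! × [f^{(3)}(27) − f^{(3)}(11)] = −1/720 × (6.00000 − 6.00000) = 0.00000.
Running total after k=2: 139859.
k=3: B_{6}/(6)! × [f^{(5)}(27) − f^{(5)}(11)] = 1/30240 × (0.00000 − 0.00000) = 0.00000.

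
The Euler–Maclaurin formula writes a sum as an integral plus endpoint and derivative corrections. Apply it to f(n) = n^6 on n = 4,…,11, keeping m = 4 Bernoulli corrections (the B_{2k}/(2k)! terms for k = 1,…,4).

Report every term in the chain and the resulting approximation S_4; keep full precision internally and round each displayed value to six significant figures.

S_4 ≈ 3.74917e+06

The integral term ∫_4^11 x^6 dx = 2.78154e+06.
½[f(4) + f(11)] = ½[4096.00 + 1.77156e+06] = 887828.
Integral + boundary = 3.66937e+06.
k=1: B_{2}/(2)! × [f^{(1)}(11) − f^{(1)}(4)] = 1/12 × (966306 − 6144.00) = 80013.5.
After k=1: 3.74938e+06.
k=2: B_{4}/(4)! × [f^{(3)}(11) − f^{(3)}(4)] = −1/720 × (159720 − 7680.00) = -211.167.
After k=2: 3.74917e+06.
k=3: B_{6}/(6)! × [f^{(5)}(11) − f^{(5)}(4)] = 1/30240 × (7920.00 − 2880.00) = 0.166667.
After k=3: 3.74917e+06.
k=4: B_{8}/(8)! × [f^{(7)}(11) − f^{(7)}(4)] = −1/1209600 × (0.00000 − 0.00000) = 0.00000.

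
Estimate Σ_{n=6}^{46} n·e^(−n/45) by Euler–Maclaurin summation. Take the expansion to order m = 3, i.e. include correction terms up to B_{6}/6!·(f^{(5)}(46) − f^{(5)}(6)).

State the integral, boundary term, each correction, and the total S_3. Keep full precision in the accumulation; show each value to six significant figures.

Integral: ∫_6^46 x·e^(−x/45) dx = 535.164.
Endpoint term: (f(6) + f(46))/2 = (5.25104 + 16.5505)/2 = 10.9008.
Integral + boundary = 546.065.
Order-1 term: 1/12 · (-0.00799543 − 0.758484) = -0.0638732.
Partial sum through k=1: 546.001.
Order-2 term: −1/720 · (0.000351404 − 0.00123893) = 1.23267e-06.
Partial sum through k=2: 546.001.
Order-3 term: 1/30240 · (3.49016e-07 − 1.03867e-06) = -2.28059e-11.

S_3 ≈ 546.001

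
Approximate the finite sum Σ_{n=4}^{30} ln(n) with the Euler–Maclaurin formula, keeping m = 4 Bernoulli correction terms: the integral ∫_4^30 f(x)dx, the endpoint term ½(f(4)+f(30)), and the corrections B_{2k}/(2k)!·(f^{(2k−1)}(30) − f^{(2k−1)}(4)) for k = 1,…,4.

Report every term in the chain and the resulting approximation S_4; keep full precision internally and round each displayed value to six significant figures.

S_4 ≈ 72.8665

Integral: ∫_4^30 ln(x) dx = 70.4907.
Boundary: ½(f(4) + f(30)) = ½(1.38629 + 3.40120) = 2.39375.
So far: 72.8845.
Order-1 term: 1/12 · (0.0333333 − 0.250000) = -0.0180556.
After k=1: 72.8664.
Order-2 term: −1/720 · (7.40741e-05 − 0.0312500) = 4.32999e-05.
After k=2: 72.8665.
Order-3 term: 1/30240 · (9.87654e-07 − 0.0234375) = -7.75017e-07.
After k=3: 72.8665.
Order-4 term: −1/1209600 · (3.29218e-08 − 0.0439453) = 3.63304e-08.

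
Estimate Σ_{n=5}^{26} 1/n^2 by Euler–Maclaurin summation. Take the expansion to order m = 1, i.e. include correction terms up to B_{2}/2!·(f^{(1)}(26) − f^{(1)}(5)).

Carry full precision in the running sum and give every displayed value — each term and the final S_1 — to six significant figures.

S_1 ≈ 0.183602

∫_5^26 1/x^2 dx evaluates to 0.161538.
Endpoint term: (f(5) + f(26))/2 = (0.0400000 + 0.00147929)/2 = 0.0207396.
Integral + boundary = 0.182278.
Order-1 term: 1/12 · (-0.000113792 − (-0.0160000)) = 0.00132385.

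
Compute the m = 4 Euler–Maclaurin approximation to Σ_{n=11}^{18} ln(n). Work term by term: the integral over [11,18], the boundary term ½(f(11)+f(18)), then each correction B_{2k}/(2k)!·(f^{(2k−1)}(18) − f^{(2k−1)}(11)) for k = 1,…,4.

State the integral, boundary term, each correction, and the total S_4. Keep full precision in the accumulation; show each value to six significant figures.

S_4 ≈ 21.2910

Integral: ∫_11^18 ln(x) dx = 18.6498.
½[f(11) + f(18)] = ½[2.39790 + 2.89037] = 2.64413.
Running total after boundary: 21.2940.
Correction k=1: B_{2}/2! · (f^{(1)}(18) − f^{(1)}(11)) = 1/12 · (0.0555556 − 0.0909091) = -0.00294613.
After k=1: 21.2910.
Correction k=2: B_{4}/4! · (f^{(3)}(18) − f^{(3)}(11)) = −1/720 · (0.000342936 − 0.00150263) = 1.61069e-06.
After k=2: 21.2910.
Correction k=3: B_{6}/6! · (f^{(5)}(18) − f^{(5)}(11)) = 1/30240 · (1.27013e-05 − 0.000149021) = -4.50793e-09.
After k=3: 21.2910.
Correction k=4: B_{8}/8! · (f^{(7)}(18) − f^{(7)}(11)) = −1/1209600 · (1.17605e-06 − 3.69474e-05) = 2.95729e-11.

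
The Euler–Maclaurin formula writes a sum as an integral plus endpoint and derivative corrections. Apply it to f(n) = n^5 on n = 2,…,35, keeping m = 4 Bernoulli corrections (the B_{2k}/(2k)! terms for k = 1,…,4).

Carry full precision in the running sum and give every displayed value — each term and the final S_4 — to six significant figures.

S_4 ≈ 3.33264e+08

The integral term ∫_2^35 x^5 dx = 3.06378e+08.
Endpoint term: (f(2) + f(35))/2 = (32.0000 + 5.25219e+07)/2 = 2.62610e+07.
Integral + boundary = 3.32639e+08.
Correction k=1: B_{2}/2! · (f^{(1)}(35) − f^{(1)}(2)) = 1/12 · (7.50312e+06 − 80.0000) = 625254.
After k=1: 3.33264e+08.
Correction k=2: B_{4}/4! · (f^{(3)}(35) − f^{(3)}(2)) = −1/720 · (73500.0 − 240.000) = -101.750.
After k=2: 3.33264e+08.
Correction k=3: B_{6}/6! · (f^{(5)}(35) − f^{(5)}(2)) = 1/30240 · (120.000 − 120.000) = 0.00000.
After k=3: 3.33264e+08.
Correction k=4: B_{8}/8! · (f^{(7)}(35) − f^{(7)}(2)) = −1/1209600 · (0.00000 − 0.00000) = 0.00000.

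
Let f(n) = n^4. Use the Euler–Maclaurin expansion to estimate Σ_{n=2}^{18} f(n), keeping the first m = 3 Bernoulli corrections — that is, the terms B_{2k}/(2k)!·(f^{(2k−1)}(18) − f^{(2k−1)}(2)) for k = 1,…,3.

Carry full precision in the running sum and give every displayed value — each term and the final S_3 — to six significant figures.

∫_2^18 x^4 dx evaluates to 377907.
Endpoint term: (f(2) + f(18))/2 = (16.0000 + 104976)/2 = 52496.0.
Running total after boundary: 430403.
Correction k=1: B_{2}/2! · (f^{(1)}(18) − f^{(1)}(2)) = 1/12 · (23328.0 − 32.0000) = 1941.33.
Partial sum through k=1: 432345.
Correction k=2: B_{4}/4! · (f^{(3)}(18) − f^{(3)}(2)) = −1/720 · (432.000 − 48.0000) = -0.533333.
Partial sum through k=2: 432344.
Correction k=3: B_{6}/6! · (f^{(5)}(18) − f^{(5)}(2)) = 1/30240 · (0.00000 − 0.00000) = 0.00000.

S_3 ≈ 432344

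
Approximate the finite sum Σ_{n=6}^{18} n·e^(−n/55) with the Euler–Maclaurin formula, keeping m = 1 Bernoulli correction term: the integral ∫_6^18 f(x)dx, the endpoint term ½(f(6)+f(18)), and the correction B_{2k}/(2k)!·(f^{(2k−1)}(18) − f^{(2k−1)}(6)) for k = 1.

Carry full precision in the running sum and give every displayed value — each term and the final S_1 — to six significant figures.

∫_6^18 x·e^(−x/55) dx evaluates to 113.895.
Boundary: ½(f(6) + f(18)) = ½(5.37989 + 12.9760) = 9.17793.
So far: 123.073.
Correction k=1: B_{2}/2! · (f^{(1)}(18) − f^{(1)}(6)) = 1/12 · (0.484960 − 0.798833) = -0.0261560.

S_1 ≈ 123.047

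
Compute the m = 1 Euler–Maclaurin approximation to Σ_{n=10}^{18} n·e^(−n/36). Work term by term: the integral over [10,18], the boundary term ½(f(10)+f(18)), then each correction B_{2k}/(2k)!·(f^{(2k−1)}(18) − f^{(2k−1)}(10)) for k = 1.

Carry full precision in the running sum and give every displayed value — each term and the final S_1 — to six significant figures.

∫_10^18 x·e^(−x/36) dx evaluates to 75.2667.
½[f(10) + f(18)] = ½[7.57465 + 10.9176] = 9.24610.
So far: 84.5128.
k=1: B_{2}/(2)! × [f^{(1)}(18) − f^{(1)}(10)] = 1/12 × (0.303265 − 0.547058) = -0.0203161.

S_1 ≈ 84.4924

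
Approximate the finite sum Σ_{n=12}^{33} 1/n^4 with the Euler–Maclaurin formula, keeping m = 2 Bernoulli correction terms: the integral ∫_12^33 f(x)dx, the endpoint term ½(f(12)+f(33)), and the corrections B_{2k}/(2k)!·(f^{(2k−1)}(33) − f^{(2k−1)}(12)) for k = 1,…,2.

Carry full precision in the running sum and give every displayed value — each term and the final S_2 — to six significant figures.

Integral: ∫_12^33 1/x^4 dx = 0.000183626.
Endpoint term: (f(12) + f(33))/2 = (4.82253e-05 + 8.43226e-07)/2 = 2.45343e-05.
So far: 0.000208160.
Order-1 term: 1/12 · (-1.02209e-07 − (-1.60751e-05)) = 1.33107e-06.
Running total after k=1: 0.000209491.
Order-2 term: −1/720 · (-2.81568e-09 − (-3.34898e-06)) = -4.64745e-09.

S_2 ≈ 0.000209486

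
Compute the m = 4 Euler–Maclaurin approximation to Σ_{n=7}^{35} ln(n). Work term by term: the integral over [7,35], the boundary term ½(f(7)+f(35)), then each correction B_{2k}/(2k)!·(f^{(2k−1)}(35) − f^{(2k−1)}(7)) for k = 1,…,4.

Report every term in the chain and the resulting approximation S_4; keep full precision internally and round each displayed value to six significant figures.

Integral: ∫_7^35 ln(x) dx = 82.8158.
½[f(7) + f(35)] = ½[1.94591 + 3.55535] = 2.75063.
Running total after boundary: 85.5664.
k=1: B_{2}/(2)! × [f^{(1)}(35) − f^{(1)}(7)] = 1/12 × (0.0285714 − 0.142857) = -0.00952381.
Partial sum through k=1: 85.5569.
k=2: B_{4}/(4)! × [f^{(3)}(35) − f^{(3)}(7)] = −1/720 × (4.66472e-05 − 0.00583090) = 8.03369e-06.
Partial sum through k=2: 85.5569.
k=3: B_{6}/(6)! × [f^{(5)}(35) − f^{(5)}(7)] = 1/30240 × (4.56952e-07 − 0.00142798) = -4.72063e-08.
Partial sum through k=3: 85.5569.
k=4: B_{8}/(8)! × [f^{(7)}(35) − f^{(7)}(7)] = −1/1209600 × (1.11907e-08 − 0.000874271) = 7.22768e-10.

S_4 ≈ 85.5569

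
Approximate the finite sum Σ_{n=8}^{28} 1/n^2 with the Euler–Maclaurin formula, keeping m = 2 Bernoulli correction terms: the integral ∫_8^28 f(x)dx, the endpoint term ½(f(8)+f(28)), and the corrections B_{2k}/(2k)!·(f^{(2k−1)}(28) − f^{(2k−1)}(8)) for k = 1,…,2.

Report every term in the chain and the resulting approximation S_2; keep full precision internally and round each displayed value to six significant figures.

S_2 ≈ 0.0980529

The integral term ∫_8^28 1/x^2 dx = 0.0892857.
Boundary: ½(f(8) + f(28)) = ½(0.0156250 + 0.00127551) = 0.00845026.
Running total after boundary: 0.0977360.
k=1: B_{2}/(2)! × [f^{(1)}(28) − f^{(1)}(8)] = 1/12 × (-9.11079e-05 − (-0.00390625)) = 0.000317929.
After k=1: 0.0980539.
k=2: B_{4}/(4)! × [f^{(3)}(28) − f^{(3)}(8)] = −1/720 × (-1.39451e-06 − (-0.000732422)) = -1.01532e-06.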